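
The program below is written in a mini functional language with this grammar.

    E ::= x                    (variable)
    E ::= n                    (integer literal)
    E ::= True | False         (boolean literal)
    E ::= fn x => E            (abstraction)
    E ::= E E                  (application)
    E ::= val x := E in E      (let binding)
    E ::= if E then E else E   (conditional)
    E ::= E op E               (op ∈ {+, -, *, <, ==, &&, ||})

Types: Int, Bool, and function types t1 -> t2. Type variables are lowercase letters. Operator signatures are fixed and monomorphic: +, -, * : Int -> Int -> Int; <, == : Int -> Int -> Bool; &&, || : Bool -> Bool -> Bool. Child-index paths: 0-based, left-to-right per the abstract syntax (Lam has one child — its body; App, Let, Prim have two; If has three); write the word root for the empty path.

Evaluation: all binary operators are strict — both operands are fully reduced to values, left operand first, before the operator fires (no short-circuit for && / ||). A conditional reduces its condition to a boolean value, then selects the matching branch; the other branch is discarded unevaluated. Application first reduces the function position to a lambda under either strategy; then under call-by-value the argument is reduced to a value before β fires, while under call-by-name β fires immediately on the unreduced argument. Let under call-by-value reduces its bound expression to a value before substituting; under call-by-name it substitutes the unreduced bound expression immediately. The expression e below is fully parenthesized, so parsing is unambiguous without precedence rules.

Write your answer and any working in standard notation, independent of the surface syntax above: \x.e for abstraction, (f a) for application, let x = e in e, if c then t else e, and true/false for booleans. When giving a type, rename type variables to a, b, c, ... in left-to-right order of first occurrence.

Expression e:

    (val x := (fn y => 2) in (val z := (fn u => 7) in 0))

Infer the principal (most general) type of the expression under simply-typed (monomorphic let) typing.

Working:
\y._ : a -> Int
let x : a -> Int
\u._ : b -> Int
let z : b -> Int

Answer: Int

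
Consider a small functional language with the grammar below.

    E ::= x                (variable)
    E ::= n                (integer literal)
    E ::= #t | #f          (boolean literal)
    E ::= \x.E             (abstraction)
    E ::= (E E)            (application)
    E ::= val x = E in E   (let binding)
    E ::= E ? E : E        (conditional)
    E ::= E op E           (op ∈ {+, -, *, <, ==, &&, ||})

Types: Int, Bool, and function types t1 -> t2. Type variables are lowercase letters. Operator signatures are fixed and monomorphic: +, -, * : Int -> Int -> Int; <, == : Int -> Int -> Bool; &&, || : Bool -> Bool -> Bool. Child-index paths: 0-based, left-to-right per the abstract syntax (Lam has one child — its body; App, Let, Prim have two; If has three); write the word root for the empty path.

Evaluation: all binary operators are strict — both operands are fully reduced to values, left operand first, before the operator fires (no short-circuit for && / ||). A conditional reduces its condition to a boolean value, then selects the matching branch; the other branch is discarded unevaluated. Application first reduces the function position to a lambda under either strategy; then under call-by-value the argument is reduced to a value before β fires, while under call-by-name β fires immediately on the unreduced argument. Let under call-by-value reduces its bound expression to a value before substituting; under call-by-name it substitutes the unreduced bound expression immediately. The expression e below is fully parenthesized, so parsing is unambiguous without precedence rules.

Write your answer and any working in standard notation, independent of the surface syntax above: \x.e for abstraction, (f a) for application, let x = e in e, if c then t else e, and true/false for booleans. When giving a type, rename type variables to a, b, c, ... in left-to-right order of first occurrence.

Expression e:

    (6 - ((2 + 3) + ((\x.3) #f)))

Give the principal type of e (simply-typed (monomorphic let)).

Answer: Int

Trace:
  unify Int ~ Int
  unify Int ~ Int
  unify Int ~ Int
  unify Int ~ Int
\x._ : a -> Int
  unify a -> Int ~ Bool -> b
  unify a ~ Bool
  unify Int ~ b
_ _ : Int
  unify Int ~ Int
  unify Int ~ Int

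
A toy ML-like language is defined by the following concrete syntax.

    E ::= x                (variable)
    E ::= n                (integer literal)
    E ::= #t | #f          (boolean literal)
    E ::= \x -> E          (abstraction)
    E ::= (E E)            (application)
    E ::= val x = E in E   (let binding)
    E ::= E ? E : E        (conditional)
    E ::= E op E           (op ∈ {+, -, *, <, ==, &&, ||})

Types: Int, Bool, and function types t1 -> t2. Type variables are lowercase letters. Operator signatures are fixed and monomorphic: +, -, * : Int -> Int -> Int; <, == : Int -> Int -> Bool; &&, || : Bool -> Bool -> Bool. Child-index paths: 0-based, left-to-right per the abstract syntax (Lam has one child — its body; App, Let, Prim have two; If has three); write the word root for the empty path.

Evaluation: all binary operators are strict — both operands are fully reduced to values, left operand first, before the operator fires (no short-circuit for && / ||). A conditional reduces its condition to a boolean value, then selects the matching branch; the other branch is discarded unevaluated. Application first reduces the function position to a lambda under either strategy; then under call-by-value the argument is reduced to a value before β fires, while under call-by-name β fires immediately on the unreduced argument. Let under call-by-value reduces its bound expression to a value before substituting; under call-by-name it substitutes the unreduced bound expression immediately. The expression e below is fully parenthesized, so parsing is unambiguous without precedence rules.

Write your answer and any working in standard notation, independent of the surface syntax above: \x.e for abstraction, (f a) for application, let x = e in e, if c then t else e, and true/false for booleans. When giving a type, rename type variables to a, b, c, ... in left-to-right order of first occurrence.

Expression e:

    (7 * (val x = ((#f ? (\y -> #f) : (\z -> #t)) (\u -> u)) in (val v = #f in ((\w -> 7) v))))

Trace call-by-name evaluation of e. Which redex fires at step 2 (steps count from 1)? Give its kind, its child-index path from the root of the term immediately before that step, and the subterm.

Trace:
step 0: (7 * (let x = ((if false then (\y.false) else (\z.true)) (\u.u)) in (let v = false in ((\w.7) v))))
step 1: [let@1] (7 * (let v = false in ((\w.7) v)))
step 2: [let@1] (7 * ((\w.7) false))

Answer: let at 1 : (let v = false in ((\w.7) v))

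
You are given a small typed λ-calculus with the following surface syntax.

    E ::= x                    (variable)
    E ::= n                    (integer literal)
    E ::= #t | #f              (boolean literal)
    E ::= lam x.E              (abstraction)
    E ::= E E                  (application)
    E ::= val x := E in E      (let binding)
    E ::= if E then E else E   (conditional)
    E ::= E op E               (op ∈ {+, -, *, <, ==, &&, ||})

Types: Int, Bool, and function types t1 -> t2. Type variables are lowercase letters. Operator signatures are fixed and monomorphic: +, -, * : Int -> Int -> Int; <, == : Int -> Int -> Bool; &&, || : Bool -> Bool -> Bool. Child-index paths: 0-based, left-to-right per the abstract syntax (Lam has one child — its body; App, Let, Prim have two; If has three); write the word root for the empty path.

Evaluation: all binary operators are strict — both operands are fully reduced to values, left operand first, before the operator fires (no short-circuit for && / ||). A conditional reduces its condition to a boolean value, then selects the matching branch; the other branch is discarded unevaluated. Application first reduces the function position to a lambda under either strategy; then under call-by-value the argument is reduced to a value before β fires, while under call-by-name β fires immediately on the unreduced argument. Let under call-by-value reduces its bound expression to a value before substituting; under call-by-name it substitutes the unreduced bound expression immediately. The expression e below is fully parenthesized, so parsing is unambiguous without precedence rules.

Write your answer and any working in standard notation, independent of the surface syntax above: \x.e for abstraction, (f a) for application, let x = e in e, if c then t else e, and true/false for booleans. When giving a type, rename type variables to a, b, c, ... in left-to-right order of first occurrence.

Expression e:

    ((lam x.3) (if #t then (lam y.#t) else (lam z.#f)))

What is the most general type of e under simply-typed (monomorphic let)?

Answer: Int

Working:
\x._ : a -> Int
  unify Bool ~ Bool
\y._ : b -> Bool
\z._ : c -> Bool
  unify b -> Bool ~ c -> Bool
  unify b ~ c
  unify Bool ~ Bool
  unify a -> Int ~ (c -> Bool) -> d
  unify a ~ c -> Bool
  unify Int ~ d
_ _ : Int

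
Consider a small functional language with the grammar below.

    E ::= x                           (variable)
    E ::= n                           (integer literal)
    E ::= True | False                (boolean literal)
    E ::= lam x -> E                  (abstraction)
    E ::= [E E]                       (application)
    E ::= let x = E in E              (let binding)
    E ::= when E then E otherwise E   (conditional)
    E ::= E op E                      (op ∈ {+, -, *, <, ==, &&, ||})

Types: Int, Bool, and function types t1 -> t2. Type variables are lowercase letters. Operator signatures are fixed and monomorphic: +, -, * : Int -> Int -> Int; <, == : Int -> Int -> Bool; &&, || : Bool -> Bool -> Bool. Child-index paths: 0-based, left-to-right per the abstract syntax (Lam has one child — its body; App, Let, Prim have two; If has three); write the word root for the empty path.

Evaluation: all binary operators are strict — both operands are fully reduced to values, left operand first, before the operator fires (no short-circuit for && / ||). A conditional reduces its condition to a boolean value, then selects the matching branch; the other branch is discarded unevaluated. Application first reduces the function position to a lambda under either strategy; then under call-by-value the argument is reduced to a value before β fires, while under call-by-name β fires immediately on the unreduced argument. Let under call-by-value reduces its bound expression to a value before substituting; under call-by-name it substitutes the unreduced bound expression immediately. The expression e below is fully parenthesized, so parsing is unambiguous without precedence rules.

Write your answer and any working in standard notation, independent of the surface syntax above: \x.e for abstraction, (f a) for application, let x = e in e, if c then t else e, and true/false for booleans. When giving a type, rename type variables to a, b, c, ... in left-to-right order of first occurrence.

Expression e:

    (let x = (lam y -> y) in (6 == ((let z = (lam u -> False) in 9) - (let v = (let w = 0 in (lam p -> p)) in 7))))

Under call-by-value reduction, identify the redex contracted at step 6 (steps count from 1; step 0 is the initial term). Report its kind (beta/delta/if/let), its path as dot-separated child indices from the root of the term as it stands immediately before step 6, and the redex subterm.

Working:
step 0: (let x = (\y.y) in (6 == ((let z = (\u.false) in 9) - (let v = (let w = 0 in (\p.p)) in 7))))
step 1: [let@root] (6 == ((let z = (\u.false) in 9) - (let v = (let w = 0 in (\p.p)) in 7)))
step 2: [let@1.0] (6 == (9 - (let v = (let w = 0 in (\p.p)) in 7)))
step 3: [let@1.1.0] (6 == (9 - (let v = (\p.p) in 7)))
step 4: [let@1.1] (6 == (9 - 7))
step 5: [delta@1] (6 == 2)
step 6: [delta@root] false

Answer: delta at root : (6 == 2)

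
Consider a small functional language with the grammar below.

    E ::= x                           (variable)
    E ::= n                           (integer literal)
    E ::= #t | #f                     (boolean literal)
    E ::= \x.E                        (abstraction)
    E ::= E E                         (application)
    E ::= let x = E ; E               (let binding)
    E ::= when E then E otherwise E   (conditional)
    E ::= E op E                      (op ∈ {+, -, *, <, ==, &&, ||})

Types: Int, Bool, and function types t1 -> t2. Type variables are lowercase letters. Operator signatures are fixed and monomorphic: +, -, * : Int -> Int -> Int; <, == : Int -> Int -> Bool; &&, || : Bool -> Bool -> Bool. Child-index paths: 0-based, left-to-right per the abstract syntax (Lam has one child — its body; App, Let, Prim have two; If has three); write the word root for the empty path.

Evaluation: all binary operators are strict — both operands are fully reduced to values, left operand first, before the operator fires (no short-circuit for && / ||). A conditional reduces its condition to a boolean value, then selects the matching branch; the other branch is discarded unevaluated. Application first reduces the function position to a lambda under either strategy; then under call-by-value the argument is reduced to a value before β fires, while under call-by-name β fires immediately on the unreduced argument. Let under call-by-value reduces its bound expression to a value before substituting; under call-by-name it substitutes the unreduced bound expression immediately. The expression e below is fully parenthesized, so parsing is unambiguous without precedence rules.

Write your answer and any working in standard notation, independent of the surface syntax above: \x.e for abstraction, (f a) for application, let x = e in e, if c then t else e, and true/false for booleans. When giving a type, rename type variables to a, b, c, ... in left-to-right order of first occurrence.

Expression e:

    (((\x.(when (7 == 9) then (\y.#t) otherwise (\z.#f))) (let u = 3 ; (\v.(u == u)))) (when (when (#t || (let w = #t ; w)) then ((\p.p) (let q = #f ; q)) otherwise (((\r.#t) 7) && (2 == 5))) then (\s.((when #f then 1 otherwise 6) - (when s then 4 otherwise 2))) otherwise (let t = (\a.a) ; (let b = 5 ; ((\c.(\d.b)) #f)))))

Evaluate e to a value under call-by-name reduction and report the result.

Answer: false

Derivation:
step 0: (((\x.(if (7 == 9) then (\y.true) else (\z.false))) (let u = 3 in (\v.(u == u)))) (if (if (true || (let w = true in w)) then ((\p.p) (let q = false in q)) else (((\r.true) 7) && (2 == 5))) then (\s.((if false then 1 else 6) - (if s then 4 else 2))) else (let t = (\a.a) in (let b = 5 in ((\c.(\d.b)) false)))))
step 1: [beta@0] ((if (7 == 9) then (\y.true) else (\z.false)) (if (if (true || (let w = true in w)) then ((\p.p) (let q = false in q)) else (((\r.true) 7) && (2 == 5))) then (\s.((if false then 1 else 6) - (if s then 4 else 2))) else (let t = (\a.a) in (let b = 5 in ((\c.(\d.b)) false)))))
step 2: [delta@0.0] ((if false then (\y.true) else (\z.false)) (if (if (true || (let w = true in w)) then ((\p.p) (let q = false in q)) else (((\r.true) 7) && (2 == 5))) then (\s.((if false then 1 else 6) - (if s then 4 else 2))) else (let t = (\a.a) in (let b = 5 in ((\c.(\d.b)) false)))))
step 3: [if@0] ((\z.false) (if (if (true || (let w = true in w)) then ((\p.p) (let q = false in q)) else (((\r.true) 7) && (2 == 5))) then (\s.((if false then 1 else 6) - (if s then 4 else 2))) else (let t = (\a.a) in (let b = 5 in ((\c.(\d.b)) false)))))
step 4: [beta@root] false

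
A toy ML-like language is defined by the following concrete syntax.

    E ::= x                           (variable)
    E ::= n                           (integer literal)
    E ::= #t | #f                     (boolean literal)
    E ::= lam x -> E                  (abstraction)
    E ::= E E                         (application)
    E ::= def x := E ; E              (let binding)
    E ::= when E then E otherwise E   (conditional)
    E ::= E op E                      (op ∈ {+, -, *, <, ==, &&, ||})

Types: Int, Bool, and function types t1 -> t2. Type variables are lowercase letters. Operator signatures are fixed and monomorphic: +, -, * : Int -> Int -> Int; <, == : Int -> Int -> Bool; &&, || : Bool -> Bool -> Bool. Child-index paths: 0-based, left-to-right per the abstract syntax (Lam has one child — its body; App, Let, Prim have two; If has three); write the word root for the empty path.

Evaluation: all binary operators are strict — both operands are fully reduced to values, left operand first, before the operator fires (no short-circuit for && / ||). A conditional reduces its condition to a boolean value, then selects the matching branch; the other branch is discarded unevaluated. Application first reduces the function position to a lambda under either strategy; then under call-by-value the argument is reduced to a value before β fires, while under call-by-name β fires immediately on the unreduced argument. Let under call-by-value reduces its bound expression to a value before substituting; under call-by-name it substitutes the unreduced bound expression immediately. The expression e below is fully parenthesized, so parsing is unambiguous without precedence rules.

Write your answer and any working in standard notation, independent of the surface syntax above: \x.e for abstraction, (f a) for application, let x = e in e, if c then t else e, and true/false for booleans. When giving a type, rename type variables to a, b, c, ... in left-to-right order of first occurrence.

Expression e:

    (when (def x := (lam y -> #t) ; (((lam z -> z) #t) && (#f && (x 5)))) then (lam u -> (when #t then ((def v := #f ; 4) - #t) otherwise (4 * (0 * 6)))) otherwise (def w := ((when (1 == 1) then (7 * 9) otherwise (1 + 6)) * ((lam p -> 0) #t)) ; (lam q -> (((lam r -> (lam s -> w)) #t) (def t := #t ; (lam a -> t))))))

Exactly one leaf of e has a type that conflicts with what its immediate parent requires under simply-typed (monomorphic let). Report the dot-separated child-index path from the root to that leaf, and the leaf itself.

Answer: 1.0.1.1 : true

Derivation:
\y._ : a -> Bool
let x : a -> Bool
z : b
\z._ : b -> b
  unify b -> b ~ Bool -> c
  unify b ~ Bool
  unify Bool ~ c
_ _ : Bool
  unify Bool ~ Bool
  unify Bool ~ Bool
x : a -> Bool
  unify a -> Bool ~ Int -> d
  unify a ~ Int
  unify Bool ~ d
_ _ : Bool
  unify Bool ~ Bool
  unify Bool ~ Bool
  unify Bool ~ Bool
  unify Bool ~ Bool
let v : Bool
  unify Int ~ Int
  unify Bool ~ Int
  FAIL: mismatch Bool ~ Int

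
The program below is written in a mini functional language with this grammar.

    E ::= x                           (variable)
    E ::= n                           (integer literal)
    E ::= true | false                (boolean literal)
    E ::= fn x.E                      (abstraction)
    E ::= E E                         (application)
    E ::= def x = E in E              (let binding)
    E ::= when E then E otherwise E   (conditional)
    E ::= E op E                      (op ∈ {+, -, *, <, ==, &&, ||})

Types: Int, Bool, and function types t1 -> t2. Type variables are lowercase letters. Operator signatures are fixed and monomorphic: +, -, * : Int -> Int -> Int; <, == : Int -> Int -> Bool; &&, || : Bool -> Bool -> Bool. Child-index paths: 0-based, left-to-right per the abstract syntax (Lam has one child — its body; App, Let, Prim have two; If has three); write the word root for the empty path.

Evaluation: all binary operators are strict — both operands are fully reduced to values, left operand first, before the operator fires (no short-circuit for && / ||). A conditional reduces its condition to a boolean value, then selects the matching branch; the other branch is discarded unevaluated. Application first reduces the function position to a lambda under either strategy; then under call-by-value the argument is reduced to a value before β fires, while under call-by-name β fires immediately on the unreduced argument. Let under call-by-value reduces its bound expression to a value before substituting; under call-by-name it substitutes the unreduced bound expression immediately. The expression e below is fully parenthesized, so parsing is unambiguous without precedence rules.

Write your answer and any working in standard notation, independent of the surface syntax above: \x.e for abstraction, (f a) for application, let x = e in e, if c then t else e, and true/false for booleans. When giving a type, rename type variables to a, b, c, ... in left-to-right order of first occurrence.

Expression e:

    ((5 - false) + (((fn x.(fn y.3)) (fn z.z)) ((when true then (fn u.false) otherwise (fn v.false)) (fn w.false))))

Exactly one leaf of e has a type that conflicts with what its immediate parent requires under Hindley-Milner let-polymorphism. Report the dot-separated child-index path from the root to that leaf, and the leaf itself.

Working:
  unify Int ~ Int
  unify Bool ~ Int
  FAIL: mismatch Bool ~ Int

Answer: 0.1 : false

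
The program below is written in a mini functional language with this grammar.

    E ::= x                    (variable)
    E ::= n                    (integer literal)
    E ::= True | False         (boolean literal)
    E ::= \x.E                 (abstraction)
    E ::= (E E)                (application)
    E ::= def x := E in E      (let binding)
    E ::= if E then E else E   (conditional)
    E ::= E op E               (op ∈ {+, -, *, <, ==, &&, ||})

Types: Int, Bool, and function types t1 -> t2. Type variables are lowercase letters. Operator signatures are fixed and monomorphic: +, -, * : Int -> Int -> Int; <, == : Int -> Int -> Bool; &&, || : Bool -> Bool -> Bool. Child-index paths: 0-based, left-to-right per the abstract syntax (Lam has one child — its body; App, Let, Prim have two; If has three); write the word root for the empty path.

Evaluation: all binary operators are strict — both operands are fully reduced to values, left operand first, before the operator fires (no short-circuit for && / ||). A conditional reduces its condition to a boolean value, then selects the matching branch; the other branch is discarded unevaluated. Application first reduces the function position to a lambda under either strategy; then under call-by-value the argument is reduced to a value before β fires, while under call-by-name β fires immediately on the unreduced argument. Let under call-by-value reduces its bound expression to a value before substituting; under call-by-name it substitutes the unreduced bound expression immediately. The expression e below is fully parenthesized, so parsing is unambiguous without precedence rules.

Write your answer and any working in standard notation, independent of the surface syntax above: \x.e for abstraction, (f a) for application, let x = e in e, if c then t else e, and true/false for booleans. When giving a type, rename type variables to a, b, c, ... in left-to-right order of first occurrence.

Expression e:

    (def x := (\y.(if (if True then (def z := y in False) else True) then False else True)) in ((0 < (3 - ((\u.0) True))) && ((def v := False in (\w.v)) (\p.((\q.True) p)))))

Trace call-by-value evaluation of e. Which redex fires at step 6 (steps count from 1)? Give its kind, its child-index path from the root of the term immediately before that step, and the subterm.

Working:
step 0: (let x = (\y.(if (if true then (let z = y in false) else true) then false else true)) in ((0 < (3 - ((\u.0) true))) && ((let v = false in (\w.v)) (\p.((\q.true) p)))))
step 1: [let@root] ((0 < (3 - ((\u.0) true))) && ((let v = false in (\w.v)) (\p.((\q.true) p))))
step 2: [beta@0.1.1] ((0 < (3 - 0)) && ((let v = false in (\w.v)) (\p.((\q.true) p))))
step 3: [delta@0.1] ((0 < 3) && ((let v = false in (\w.v)) (\p.((\q.true) p))))
step 4: [delta@0] (true && ((let v = false in (\w.v)) (\p.((\q.true) p))))
step 5: [let@1.0] (true && ((\w.false) (\p.((\q.true) p))))
step 6: [beta@1] (true && false)

Answer: beta at 1 : ((\w.false) (\p.((\q.true) p)))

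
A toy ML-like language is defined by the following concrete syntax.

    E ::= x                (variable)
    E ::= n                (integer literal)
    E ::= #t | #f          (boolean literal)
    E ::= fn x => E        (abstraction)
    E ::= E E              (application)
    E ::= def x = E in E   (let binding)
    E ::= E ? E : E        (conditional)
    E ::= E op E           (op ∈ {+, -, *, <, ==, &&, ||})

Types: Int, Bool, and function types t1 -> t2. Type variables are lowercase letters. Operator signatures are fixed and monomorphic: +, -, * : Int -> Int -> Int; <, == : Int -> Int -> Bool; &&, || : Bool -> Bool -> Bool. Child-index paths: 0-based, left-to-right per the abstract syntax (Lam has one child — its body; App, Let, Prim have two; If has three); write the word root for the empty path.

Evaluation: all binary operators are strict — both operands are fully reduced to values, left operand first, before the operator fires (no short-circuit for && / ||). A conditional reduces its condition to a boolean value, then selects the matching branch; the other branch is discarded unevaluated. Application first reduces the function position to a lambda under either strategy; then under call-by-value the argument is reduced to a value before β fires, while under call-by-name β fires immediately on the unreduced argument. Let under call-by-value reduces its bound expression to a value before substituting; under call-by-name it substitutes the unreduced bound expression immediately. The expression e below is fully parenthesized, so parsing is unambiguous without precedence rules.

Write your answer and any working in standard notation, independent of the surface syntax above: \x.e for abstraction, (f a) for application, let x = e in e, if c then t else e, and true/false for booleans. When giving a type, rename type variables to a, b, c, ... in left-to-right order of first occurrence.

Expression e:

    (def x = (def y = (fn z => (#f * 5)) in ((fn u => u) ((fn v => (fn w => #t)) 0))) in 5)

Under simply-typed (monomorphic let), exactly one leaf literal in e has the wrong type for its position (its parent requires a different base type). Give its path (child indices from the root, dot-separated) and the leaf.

Answer: 0.0.0.0 : false

Derivation:
  unify Bool ~ Int
  FAIL: mismatch Bool ~ Int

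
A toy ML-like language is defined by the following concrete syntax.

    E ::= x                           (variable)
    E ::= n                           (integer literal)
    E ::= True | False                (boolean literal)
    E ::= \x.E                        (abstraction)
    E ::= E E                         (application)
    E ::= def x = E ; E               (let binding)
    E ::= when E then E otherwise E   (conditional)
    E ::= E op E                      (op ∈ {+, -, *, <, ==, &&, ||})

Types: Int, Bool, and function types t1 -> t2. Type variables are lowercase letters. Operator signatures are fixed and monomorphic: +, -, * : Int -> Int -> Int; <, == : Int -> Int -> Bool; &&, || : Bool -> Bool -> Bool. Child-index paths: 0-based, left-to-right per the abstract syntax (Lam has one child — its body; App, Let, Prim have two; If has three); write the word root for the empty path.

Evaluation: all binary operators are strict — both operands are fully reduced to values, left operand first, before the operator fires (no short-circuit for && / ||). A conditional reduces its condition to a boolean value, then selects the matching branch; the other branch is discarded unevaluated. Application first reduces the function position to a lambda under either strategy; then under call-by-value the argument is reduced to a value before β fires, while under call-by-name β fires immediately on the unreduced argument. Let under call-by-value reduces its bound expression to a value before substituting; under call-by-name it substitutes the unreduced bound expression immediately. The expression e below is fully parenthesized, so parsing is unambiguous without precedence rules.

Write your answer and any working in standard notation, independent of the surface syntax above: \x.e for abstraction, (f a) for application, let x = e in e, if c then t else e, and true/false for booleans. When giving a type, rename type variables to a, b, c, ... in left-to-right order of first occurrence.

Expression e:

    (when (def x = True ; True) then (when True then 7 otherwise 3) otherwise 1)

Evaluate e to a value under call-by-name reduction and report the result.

Answer: 7

Derivation:
step 0: (if (let x = true in true) then (if true then 7 else 3) else 1)
step 1: [let@0] (if true then (if true then 7 else 3) else 1)
step 2: [if@root] (if true then 7 else 3)
step 3: [if@root] 7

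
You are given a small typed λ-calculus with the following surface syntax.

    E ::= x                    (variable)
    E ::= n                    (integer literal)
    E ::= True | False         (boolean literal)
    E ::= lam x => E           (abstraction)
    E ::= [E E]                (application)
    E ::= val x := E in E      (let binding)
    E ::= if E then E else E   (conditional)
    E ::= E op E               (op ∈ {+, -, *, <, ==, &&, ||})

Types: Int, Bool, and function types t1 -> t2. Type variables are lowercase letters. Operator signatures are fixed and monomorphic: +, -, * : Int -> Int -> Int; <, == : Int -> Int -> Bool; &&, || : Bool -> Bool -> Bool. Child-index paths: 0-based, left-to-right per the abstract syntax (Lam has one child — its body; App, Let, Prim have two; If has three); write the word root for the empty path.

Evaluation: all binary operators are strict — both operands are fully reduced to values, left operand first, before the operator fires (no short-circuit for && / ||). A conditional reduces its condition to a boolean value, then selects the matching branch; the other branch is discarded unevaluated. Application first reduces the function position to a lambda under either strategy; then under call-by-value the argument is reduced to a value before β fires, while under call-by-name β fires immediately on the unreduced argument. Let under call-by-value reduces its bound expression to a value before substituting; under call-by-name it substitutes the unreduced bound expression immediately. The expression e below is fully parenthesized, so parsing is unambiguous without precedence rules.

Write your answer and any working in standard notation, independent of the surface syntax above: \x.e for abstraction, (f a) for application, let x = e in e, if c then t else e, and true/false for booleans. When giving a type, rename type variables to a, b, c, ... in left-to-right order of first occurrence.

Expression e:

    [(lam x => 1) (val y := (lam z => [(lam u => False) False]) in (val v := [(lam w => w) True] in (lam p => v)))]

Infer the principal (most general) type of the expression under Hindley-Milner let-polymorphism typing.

Derivation:
\x._ : a -> Int
\u._ : c -> Bool
  unify c -> Bool ~ Bool -> d
  unify c ~ Bool
  unify Bool ~ d
_ _ : Bool
\z._ : b -> Bool
let y : forall. b -> Bool
w : e
\w._ : e -> e
  unify e -> e ~ Bool -> f
  unify e ~ Bool
  unify Bool ~ f
_ _ : Bool
let v : Bool
v : Bool
\p._ : g -> Bool
  unify a -> Int ~ (g -> Bool) -> h
  unify a ~ g -> Bool
  unify Int ~ h
_ _ : Int

Answer: Int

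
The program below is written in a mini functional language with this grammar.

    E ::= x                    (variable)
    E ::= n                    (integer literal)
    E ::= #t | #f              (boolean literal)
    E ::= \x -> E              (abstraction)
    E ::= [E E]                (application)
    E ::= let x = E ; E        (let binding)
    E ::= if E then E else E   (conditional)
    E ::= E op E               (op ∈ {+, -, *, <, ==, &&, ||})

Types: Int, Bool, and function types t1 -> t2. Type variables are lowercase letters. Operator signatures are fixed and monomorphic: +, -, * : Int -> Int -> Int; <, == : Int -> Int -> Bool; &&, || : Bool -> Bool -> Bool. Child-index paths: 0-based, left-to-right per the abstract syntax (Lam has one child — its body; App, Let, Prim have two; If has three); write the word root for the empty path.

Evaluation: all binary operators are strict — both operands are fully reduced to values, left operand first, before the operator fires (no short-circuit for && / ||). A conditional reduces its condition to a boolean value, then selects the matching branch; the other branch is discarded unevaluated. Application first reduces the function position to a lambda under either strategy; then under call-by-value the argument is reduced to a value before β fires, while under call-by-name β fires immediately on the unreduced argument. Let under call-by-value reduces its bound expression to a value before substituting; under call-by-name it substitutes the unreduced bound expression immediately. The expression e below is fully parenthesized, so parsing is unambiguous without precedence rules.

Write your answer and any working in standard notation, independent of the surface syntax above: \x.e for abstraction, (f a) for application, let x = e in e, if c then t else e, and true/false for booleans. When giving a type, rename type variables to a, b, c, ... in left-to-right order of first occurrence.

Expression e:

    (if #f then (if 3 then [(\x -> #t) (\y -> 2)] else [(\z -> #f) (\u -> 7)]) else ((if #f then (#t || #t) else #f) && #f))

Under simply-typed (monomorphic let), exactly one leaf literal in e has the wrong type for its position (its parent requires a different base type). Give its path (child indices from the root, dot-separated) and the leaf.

Derivation:
  unify Bool ~ Bool
  unify Int ~ Bool
  FAIL: mismatch Int ~ Bool

Answer: 1.0 : 3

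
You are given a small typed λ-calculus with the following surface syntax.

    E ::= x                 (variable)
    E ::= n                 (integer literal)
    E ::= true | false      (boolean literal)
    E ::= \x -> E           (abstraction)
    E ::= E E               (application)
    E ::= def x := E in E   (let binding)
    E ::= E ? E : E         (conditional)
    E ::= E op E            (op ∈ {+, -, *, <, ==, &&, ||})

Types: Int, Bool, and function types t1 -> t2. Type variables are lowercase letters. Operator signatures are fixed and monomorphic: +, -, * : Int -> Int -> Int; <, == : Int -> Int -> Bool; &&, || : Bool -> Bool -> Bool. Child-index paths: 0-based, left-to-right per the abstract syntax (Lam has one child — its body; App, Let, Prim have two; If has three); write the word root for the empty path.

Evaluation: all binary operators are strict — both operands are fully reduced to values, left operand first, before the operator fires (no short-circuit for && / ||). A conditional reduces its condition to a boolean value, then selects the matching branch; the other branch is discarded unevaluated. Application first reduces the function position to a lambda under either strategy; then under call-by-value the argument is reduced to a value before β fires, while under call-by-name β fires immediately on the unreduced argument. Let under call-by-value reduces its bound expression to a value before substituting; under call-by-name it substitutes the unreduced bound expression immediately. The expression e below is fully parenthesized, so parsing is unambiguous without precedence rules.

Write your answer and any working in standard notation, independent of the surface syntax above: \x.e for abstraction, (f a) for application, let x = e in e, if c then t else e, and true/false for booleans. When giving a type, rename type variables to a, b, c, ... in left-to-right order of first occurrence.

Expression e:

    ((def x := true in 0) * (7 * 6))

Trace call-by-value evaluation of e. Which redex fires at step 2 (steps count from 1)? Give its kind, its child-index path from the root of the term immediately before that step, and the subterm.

Answer: delta at 1 : (7 * 6)

Trace:
step 0: ((let x = true in 0) * (7 * 6))
step 1: [let@0] (0 * (7 * 6))
step 2: [delta@1] (0 * 42)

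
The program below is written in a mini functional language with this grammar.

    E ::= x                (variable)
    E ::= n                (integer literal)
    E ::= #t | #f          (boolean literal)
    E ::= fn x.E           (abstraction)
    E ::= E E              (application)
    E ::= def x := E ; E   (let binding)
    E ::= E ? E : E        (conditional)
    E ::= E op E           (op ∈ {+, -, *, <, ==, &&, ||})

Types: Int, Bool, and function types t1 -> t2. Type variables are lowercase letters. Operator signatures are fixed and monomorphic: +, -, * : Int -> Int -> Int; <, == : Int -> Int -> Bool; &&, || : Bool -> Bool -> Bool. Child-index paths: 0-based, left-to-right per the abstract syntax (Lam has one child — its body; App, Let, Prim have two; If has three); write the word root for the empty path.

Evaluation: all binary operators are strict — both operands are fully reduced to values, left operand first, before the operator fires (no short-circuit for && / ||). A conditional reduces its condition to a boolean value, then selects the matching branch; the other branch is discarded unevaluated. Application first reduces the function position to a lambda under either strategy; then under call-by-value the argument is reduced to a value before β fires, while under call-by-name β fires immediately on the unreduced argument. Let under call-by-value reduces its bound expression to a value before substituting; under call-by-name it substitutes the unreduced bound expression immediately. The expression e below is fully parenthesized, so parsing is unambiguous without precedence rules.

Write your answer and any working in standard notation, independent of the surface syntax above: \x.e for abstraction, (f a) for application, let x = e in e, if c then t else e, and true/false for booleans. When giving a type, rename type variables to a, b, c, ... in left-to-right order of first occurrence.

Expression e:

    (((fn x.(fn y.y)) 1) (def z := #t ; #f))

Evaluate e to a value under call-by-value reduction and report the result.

Trace:
step 0: (((\x.(\y.y)) 1) (let z = true in false))
step 1: [beta@0] ((\y.y) (let z = true in false))
step 2: [let@1] ((\y.y) false)
step 3: [beta@root] false

Answer: false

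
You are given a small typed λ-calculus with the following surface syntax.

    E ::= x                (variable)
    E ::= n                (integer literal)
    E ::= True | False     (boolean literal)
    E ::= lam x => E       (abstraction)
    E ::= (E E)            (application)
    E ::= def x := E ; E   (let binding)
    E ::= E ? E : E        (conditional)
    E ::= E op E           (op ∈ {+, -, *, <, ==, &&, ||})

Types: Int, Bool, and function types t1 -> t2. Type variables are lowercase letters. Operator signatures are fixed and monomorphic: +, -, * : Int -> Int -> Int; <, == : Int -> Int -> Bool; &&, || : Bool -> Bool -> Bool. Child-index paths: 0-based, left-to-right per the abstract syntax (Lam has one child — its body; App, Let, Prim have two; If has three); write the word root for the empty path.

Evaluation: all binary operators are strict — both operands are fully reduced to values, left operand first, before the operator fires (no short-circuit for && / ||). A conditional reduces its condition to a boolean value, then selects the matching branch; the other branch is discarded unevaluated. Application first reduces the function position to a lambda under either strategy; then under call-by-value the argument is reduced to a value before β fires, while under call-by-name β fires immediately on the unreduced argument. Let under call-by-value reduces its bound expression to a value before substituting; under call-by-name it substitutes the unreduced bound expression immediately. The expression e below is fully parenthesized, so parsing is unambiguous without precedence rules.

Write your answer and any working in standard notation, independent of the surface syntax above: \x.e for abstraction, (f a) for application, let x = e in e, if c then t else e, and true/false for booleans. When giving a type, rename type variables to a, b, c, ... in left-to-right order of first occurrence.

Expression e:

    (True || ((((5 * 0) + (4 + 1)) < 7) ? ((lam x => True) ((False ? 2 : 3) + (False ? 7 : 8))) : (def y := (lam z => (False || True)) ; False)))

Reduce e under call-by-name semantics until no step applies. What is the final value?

Answer: true

Working:
step 0: (true || (if (((5 * 0) + (4 + 1)) < 7) then ((\x.true) ((if false then 2 else 3) + (if false then 7 else 8))) else (let y = (\z.(false || true)) in false)))
step 1: [delta@1.0.0.0] (true || (if ((0 + (4 + 1)) < 7) then ((\x.true) ((if false then 2 else 3) + (if false then 7 else 8))) else (let y = (\z.(false || true)) in false)))
step 2: [delta@1.0.0.1] (true || (if ((0 + 5) < 7) then ((\x.true) ((if false then 2 else 3) + (if false then 7 else 8))) else (let y = (\z.(false || true)) in false)))
step 3: [delta@1.0.0] (true || (if (5 < 7) then ((\x.true) ((if false then 2 else 3) + (if false then 7 else 8))) else (let y = (\z.(false || true)) in false)))
step 4: [delta@1.0] (true || (if true then ((\x.true) ((if false then 2 else 3) + (if false then 7 else 8))) else (let y = (\z.(false || true)) in false)))
step 5: [if@1] (true || ((\x.true) ((if false then 2 else 3) + (if false then 7 else 8))))
step 6: [beta@1] (true || true)
step 7: [delta@root] true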